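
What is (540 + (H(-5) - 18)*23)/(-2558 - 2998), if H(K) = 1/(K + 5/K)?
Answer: -733/33336 ≈ -0.021988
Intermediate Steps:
(540 + (H(-5) - 18)*23)/(-2558 - 2998) = (540 + (-5/(5 + (-5)²) - 18)*23)/(-2558 - 2998) = (540 + (-5/(5 + 25) - 18)*23)/(-5556) = (540 + (-5/30 - 18)*23)*(-1/5556) = (540 + (-5*1/30 - 18)*23)*(-1/5556) = (540 + (-⅙ - 18)*23)*(-1/5556) = (540 - 109/6*23)*(-1/5556) = (540 - 2507/6)*(-1/5556) = (733/6)*(-1/5556) = -733/33336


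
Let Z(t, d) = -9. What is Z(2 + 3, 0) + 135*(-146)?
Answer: -19719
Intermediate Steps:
Z(2 + 3, 0) + 135*(-146) = -9 + 135*(-146) = -9 - 19710 = -19719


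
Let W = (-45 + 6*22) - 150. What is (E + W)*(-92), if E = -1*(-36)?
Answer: 2484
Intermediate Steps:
W = -63 (W = (-45 + 132) - 150 = 87 - 150 = -63)
E = 36
(E + W)*(-92) = (36 - 63)*(-92) = -27*(-92) = 2484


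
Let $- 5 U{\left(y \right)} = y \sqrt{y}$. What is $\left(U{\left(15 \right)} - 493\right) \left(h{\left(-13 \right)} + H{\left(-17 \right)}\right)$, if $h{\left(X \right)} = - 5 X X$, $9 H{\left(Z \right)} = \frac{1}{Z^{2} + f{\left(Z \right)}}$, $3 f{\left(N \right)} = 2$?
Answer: $\frac{1086036602}{2607} + \frac{2202914 \sqrt{15}}{869} \approx 4.264 \cdot 10^{5}$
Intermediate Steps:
$f{\left(N \right)} = \frac{2}{3}$ ($f{\left(N \right)} = \frac{1}{3} \cdot 2 = \frac{2}{3}$)
$H{\left(Z \right)} = \frac{1}{9 \left(\frac{2}{3} + Z^{2}\right)}$ ($H{\left(Z \right)} = \frac{1}{9 \left(Z^{2} + \frac{2}{3}\right)} = \frac{1}{9 \left(\frac{2}{3} + Z^{2}\right)}$)
$U{\left(y \right)} = - \frac{y^{\frac{3}{2}}}{5}$ ($U{\left(y \right)} = - \frac{y \sqrt{y}}{5} = - \frac{y^{\frac{3}{2}}}{5}$)
$h{\left(X \right)} = - 5 X^{2}$
$\left(U{\left(15 \right)} - 493\right) \left(h{\left(-13 \right)} + H{\left(-17 \right)}\right) = \left(- \frac{15^{\frac{3}{2}}}{5} - 493\right) \left(- 5 \left(-13\right)^{2} + \frac{1}{3 \left(2 + 3 \left(-17\right)^{2}\right)}\right) = \left(- \frac{15 \sqrt{15}}{5} - 493\right) \left(\left(-5\right) 169 + \frac{1}{3 \left(2 + 3 \cdot 289\right)}\right) = \left(- 3 \sqrt{15} - 493\right) \left(-845 + \frac{1}{3 \left(2 + 867\right)}\right) = \left(-493 - 3 \sqrt{15}\right) \left(-845 + \frac{1}{3 \cdot 869}\right) = \left(-493 - 3 \sqrt{15}\right) \left(-845 + \frac{1}{3} \cdot \frac{1}{869}\right) = \left(-493 - 3 \sqrt{15}\right) \left(-845 + \frac{1}{2607}\right) = \left(-493 - 3 \sqrt{15}\right) \left(- \frac{2202914}{2607}\right) = \frac{1086036602}{2607} + \frac{2202914 \sqrt{15}}{869}$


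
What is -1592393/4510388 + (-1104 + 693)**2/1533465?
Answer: -186664408933/768502459380 ≈ -0.24289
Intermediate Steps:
-1592393/4510388 + (-1104 + 693)**2/1533465 = -1592393*1/4510388 + (-411)**2*(1/1533465) = -1592393/4510388 + 168921*(1/1533465) = -1592393/4510388 + 18769/170385 = -186664408933/768502459380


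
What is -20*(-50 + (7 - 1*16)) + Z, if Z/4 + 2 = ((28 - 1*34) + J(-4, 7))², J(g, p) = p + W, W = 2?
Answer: 1208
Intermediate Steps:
J(g, p) = 2 + p (J(g, p) = p + 2 = 2 + p)
Z = 28 (Z = -8 + 4*((28 - 1*34) + (2 + 7))² = -8 + 4*((28 - 34) + 9)² = -8 + 4*(-6 + 9)² = -8 + 4*3² = -8 + 4*9 = -8 + 36 = 28)
-20*(-50 + (7 - 1*16)) + Z = -20*(-50 + (7 - 1*16)) + 28 = -20*(-50 + (7 - 16)) + 28 = -20*(-50 - 9) + 28 = -20*(-59) + 28 = 1180 + 28 = 1208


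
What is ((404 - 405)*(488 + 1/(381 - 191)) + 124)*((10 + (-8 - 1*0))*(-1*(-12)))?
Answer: -829932/95 ≈ -8736.1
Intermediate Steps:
((404 - 405)*(488 + 1/(381 - 191)) + 124)*((10 + (-8 - 1*0))*(-1*(-12))) = (-(488 + 1/190) + 124)*((10 + (-8 + 0))*12) = (-(488 + 1/190) + 124)*((10 - 8)*12) = (-1*92721/190 + 124)*(2*12) = (-92721/190 + 124)*24 = -69161/190*24 = -829932/95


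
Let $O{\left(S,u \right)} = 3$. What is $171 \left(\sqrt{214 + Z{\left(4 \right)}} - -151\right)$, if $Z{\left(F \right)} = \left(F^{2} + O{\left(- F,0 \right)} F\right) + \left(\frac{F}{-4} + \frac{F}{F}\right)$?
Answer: $25821 + 1881 \sqrt{2} \approx 28481.0$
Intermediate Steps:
$Z{\left(F \right)} = 1 + F^{2} + \frac{11 F}{4}$ ($Z{\left(F \right)} = \left(F^{2} + 3 F\right) + \left(\frac{F}{-4} + \frac{F}{F}\right) = \left(F^{2} + 3 F\right) + \left(F \left(- \frac{1}{4}\right) + 1\right) = \left(F^{2} + 3 F\right) - \left(-1 + \frac{F}{4}\right) = 1 + F^{2} + \frac{11 F}{4}$)
$171 \left(\sqrt{214 + Z{\left(4 \right)}} - -151\right) = 171 \left(\sqrt{214 + \left(1 + 4^{2} + \frac{11}{4} \cdot 4\right)} - -151\right) = 171 \left(\sqrt{214 + \left(1 + 16 + 11\right)} + \left(-33 + 184\right)\right) = 171 \left(\sqrt{214 + 28} + 151\right) = 171 \left(\sqrt{242} + 151\right) = 171 \left(11 \sqrt{2} + 151\right) = 171 \left(151 + 11 \sqrt{2}\right) = 25821 + 1881 \sqrt{2}$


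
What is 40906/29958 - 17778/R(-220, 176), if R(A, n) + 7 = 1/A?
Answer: 58616783713/23082639 ≈ 2539.4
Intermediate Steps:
R(A, n) = -7 + 1/A
40906/29958 - 17778/R(-220, 176) = 40906/29958 - 17778/(-7 + 1/(-220)) = 40906*(1/29958) - 17778/(-7 - 1/220) = 20453/14979 - 17778/(-1541/220) = 20453/14979 - 17778*(-220/1541) = 20453/14979 + 3911160/1541 = 58616783713/23082639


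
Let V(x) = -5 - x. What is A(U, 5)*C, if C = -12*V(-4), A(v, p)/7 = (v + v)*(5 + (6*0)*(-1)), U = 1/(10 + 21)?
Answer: 840/31 ≈ 27.097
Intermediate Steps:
U = 1/31 ≈ 0.032258
A(v, p) = 70*v (A(v, p) = 7*((v + v)*(5 + (6*0)*(-1))) = 7*((2*v)*(5 + 0*(-1))) = 7*((2*v)*(5 + 0)) = 7*((2*v)*5) = 7*(10*v) = 70*v)
C = 12 (C = -12*(-5 - 1*(-4)) = -12*(-5 + 4) = -12*(-1) = 12)
A(U, 5)*C = (70*(1/31))*12 = (70/31)*12 = 840/31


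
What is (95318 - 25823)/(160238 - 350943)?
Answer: -13899/38141 ≈ -0.36441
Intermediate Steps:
(95318 - 25823)/(160238 - 350943) = 69495/(-190705) = 69495*(-1/190705) = -13899/38141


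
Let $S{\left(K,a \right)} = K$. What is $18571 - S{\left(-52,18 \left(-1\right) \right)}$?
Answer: $18623$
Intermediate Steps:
$18571 - S{\left(-52,18 \left(-1\right) \right)} = 18571 - -52 = 18571 + 52 = 18623$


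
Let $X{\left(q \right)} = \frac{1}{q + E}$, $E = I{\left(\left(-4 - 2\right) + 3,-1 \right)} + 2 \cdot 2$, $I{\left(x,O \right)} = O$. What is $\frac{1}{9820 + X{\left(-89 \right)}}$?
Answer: $\frac{86}{844519} \approx 0.00010183$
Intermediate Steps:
$E = 3$ ($E = -1 + 2 \cdot 2 = -1 + 4 = 3$)
$X{\left(q \right)} = \frac{1}{3 + q}$ ($X{\left(q \right)} = \frac{1}{q + 3} = \frac{1}{3 + q}$)
$\frac{1}{9820 + X{\left(-89 \right)}} = \frac{1}{9820 + \frac{1}{3 - 89}} = \frac{1}{9820 + \frac{1}{-86}} = \frac{1}{9820 - \frac{1}{86}} = \frac{1}{\frac{844519}{86}} = \frac{86}{844519}$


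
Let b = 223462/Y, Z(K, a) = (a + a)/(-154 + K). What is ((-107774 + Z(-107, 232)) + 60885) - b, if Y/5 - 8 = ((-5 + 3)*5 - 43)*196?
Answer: -3650111857/77850 ≈ -46887.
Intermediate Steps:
Y = -51900 (Y = 40 + 5*(((-5 + 3)*5 - 43)*196) = 40 + 5*((-2*5 - 43)*196) = 40 + 5*((-10 - 43)*196) = 40 + 5*(-53*196) = 40 + 5*(-10388) = 40 - 51940 = -51900)
Z(K, a) = 2*a/(-154 + K) (Z(K, a) = (2*a)/(-154 + K) = 2*a/(-154 + K))
b = -111731/25950 (b = 223462/(-51900) = 223462*(-1/51900) = -111731/25950 ≈ -4.3056)
((-107774 + Z(-107, 232)) + 60885) - b = ((-107774 + 2*232/(-154 - 107)) + 60885) - 1*(-111731/25950) = ((-107774 + 2*232/(-261)) + 60885) + 111731/25950 = ((-107774 + 2*232*(-1/261)) + 60885) + 111731/25950 = ((-107774 - 16/9) + 60885) + 111731/25950 = (-969982/9 + 60885) + 111731/25950 = -422017/9 + 111731/25950 = -3650111857/77850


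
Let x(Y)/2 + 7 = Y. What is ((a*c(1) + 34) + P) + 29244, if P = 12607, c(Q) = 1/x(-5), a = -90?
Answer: 167555/4 ≈ 41889.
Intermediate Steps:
x(Y) = -14 + 2*Y
c(Q) = -1/24 (c(Q) = 1/(-14 + 2*(-5)) = 1/(-14 - 10) = 1/(-24) = -1/24)
((a*c(1) + 34) + P) + 29244 = ((-90*(-1/24) + 34) + 12607) + 29244 = ((15/4 + 34) + 12607) + 29244 = (151/4 + 12607) + 29244 = 50579/4 + 29244 = 167555/4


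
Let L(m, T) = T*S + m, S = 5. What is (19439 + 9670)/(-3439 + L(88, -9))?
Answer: -9703/1132 ≈ -8.5715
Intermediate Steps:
L(m, T) = m + 5*T (L(m, T) = T*5 + m = 5*T + m = m + 5*T)
(19439 + 9670)/(-3439 + L(88, -9)) = (19439 + 9670)/(-3439 + (88 + 5*(-9))) = 29109/(-3439 + (88 - 45)) = 29109/(-3439 + 43) = 29109/(-3396) = 29109*(-1/3396) = -9703/1132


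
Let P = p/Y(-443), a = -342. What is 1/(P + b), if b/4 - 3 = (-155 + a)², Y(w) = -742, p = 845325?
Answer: 742/732286291 ≈ 1.0133e-6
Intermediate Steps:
P = -845325/742 (P = 845325/(-742) = 845325*(-1/742) = -845325/742 ≈ -1139.3)
b = 988048 (b = 12 + 4*(-155 - 342)² = 12 + 4*(-497)² = 12 + 4*247009 = 12 + 988036 = 988048)
1/(P + b) = 1/(-845325/742 + 988048) = 1/(732286291/742) = 742/732286291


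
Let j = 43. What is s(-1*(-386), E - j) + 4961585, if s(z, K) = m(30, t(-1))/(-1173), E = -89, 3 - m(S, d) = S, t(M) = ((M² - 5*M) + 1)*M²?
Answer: 1939979744/391 ≈ 4.9616e+6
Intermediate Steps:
t(M) = M²*(1 + M² - 5*M) (t(M) = (1 + M² - 5*M)*M² = M²*(1 + M² - 5*M))
m(S, d) = 3 - S
s(z, K) = 9/391 (s(z, K) = (3 - 1*30)/(-1173) = (3 - 30)*(-1/1173) = -27*(-1/1173) = 9/391)
s(-1*(-386), E - j) + 4961585 = 9/391 + 4961585 = 1939979744/391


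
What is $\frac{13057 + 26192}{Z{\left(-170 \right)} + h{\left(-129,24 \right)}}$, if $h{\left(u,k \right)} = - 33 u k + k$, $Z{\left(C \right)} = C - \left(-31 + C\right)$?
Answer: $\frac{39249}{102223} \approx 0.38395$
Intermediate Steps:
$Z{\left(C \right)} = 31$ ($Z{\left(C \right)} = C - \left(-31 + C\right) = 31$)
$h{\left(u,k \right)} = k - 33 k u$ ($h{\left(u,k \right)} = - 33 k u + k = k - 33 k u$)
$\frac{13057 + 26192}{Z{\left(-170 \right)} + h{\left(-129,24 \right)}} = \frac{13057 + 26192}{31 + 24 \left(1 - -4257\right)} = \frac{39249}{31 + 24 \left(1 + 4257\right)} = \frac{39249}{31 + 24 \cdot 4258} = \frac{39249}{31 + 102192} = \frac{39249}{102223}$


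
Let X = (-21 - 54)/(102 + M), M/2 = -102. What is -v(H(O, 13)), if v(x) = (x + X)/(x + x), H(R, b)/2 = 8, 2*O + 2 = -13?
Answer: -569/1088 ≈ -0.52298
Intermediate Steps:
M = -204 (M = 2*(-102) = -204)
O = -15/2 (O = -1 + (½)*(-13) = -1 - 13/2 = -15/2 ≈ -7.5000)
H(R, b) = 16 (H(R, b) = 2*8 = 16)
X = 25/34 (X = (-21 - 54)/(102 - 204) = -75/(-102) = -75*(-1/102) = 25/34 ≈ 0.73529)
v(x) = (25/34 + x)/(2*x) (v(x) = (x + 25/34)/(x + x) = (25/34 + x)/((2*x)) = (25/34 + x)*(1/(2*x)) = (25/34 + x)/(2*x))
-v(H(O, 13)) = -(25 + 34*16)/(68*16) = -(25 + 544)/(68*16) = -569/(68*16) = -1*569/1088 = -569/1088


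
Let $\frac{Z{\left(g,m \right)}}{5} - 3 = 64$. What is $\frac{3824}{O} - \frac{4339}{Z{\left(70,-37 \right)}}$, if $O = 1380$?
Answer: $- \frac{235339}{23115} \approx -10.181$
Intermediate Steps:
$Z{\left(g,m \right)} = 335$ ($Z{\left(g,m \right)} = 15 + 5 \cdot 64 = 15 + 320 = 335$)
$\frac{3824}{O} - \frac{4339}{Z{\left(70,-37 \right)}} = \frac{3824}{1380} - \frac{4339}{335} = 3824 \cdot \frac{1}{1380} - \frac{4339}{335} = \frac{956}{345} - \frac{4339}{335} = - \frac{235339}{23115}$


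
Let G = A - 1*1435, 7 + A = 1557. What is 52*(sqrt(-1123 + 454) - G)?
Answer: -5980 + 52*I*sqrt(669) ≈ -5980.0 + 1345.0*I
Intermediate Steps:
A = 1550 (A = -7 + 1557 = 1550)
G = 115 (G = 1550 - 1*1435 = 1550 - 1435 = 115)
52*(sqrt(-1123 + 454) - G) = 52*(sqrt(-1123 + 454) - 1*115) = 52*(sqrt(-669) - 115) = 52*(I*sqrt(669) - 115) = 52*(-115 + I*sqrt(669)) = -5980 + 52*I*sqrt(669)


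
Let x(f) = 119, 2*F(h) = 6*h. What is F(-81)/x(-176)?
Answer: -243/119 ≈ -2.0420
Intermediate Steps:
F(h) = 3*h (F(h) = (6*h)/2 = 3*h)
F(-81)/x(-176) = (3*(-81))/119 = -243*1/119 = -243/119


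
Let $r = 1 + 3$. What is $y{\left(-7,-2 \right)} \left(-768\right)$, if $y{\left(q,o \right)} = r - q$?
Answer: $-8448$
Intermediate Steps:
$r = 4$
$y{\left(q,o \right)} = 4 - q$
$y{\left(-7,-2 \right)} \left(-768\right) = \left(4 - -7\right) \left(-768\right) = \left(4 + 7\right) \left(-768\right) = 11 \left(-768\right) = -8448$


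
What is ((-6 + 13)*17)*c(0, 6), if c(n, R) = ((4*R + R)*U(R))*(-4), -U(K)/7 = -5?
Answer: -499800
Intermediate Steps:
U(K) = 35 (U(K) = -7*(-5) = 35)
c(n, R) = -700*R (c(n, R) = ((4*R + R)*35)*(-4) = ((5*R)*35)*(-4) = (175*R)*(-4) = -700*R)
((-6 + 13)*17)*c(0, 6) = ((-6 + 13)*17)*(-700*6) = (7*17)*(-4200) = 119*(-4200) = -499800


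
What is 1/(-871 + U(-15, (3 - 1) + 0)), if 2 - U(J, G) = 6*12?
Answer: -1/941 ≈ -0.0010627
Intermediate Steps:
U(J, G) = -70 (U(J, G) = 2 - 6*12 = 2 - 1*72 = 2 - 72 = -70)
1/(-871 + U(-15, (3 - 1) + 0)) = 1/(-871 - 70) = 1/(-941) = -1/941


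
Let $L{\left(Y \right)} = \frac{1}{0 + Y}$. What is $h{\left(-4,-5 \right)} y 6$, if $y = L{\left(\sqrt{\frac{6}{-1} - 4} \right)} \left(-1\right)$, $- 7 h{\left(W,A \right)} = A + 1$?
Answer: $\frac{12 i \sqrt{10}}{35} \approx 1.0842 i$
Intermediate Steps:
$h{\left(W,A \right)} = - \frac{1}{7} - \frac{A}{7}$ ($h{\left(W,A \right)} = - \frac{A + 1}{7} = - \frac{1 + A}{7} = - \frac{1}{7} - \frac{A}{7}$)
$L{\left(Y \right)} = \frac{1}{Y}$
$y = \frac{i \sqrt{10}}{10}$ ($y = \frac{1}{\sqrt{\frac{6}{-1} - 4}} \left(-1\right) = \frac{1}{\sqrt{6 \left(-1\right) - 4}} \left(-1\right) = \frac{1}{\sqrt{-6 - 4}} \left(-1\right) = \frac{1}{\sqrt{-10}} \left(-1\right) = \frac{1}{i \sqrt{10}} \left(-1\right) = - \frac{i \sqrt{10}}{10} \left(-1\right) = \frac{i \sqrt{10}}{10} \approx 0.31623 i$)
$h{\left(-4,-5 \right)} y 6 = \left(- \frac{1}{7} - - \frac{5}{7}\right) \frac{i \sqrt{10}}{10} \cdot 6 = \left(- \frac{1}{7} + \frac{5}{7}\right) \frac{i \sqrt{10}}{10} \cdot 6 = \frac{4 \frac{i \sqrt{10}}{10}}{7} \cdot 6 = \frac{2 i \sqrt{10}}{35} \cdot 6 = \frac{12 i \sqrt{10}}{35}$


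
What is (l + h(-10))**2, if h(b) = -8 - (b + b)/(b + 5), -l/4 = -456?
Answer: 3283344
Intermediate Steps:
l = 1824 (l = -4*(-456) = 1824)
h(b) = -8 - 2*b/(5 + b)
(l + h(-10))**2 = (1824 + 10*(-4 - 1*(-10))/(5 - 10))**2 = (1824 + 10*(-4 + 10)/(-5))**2 = (1824 + 10*(-1/5)*6)**2 = (1824 - 12)**2 = 1812**2 = 3283344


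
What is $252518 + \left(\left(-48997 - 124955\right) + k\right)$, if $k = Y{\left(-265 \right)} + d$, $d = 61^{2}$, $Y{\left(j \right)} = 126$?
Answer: $82413$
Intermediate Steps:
$d = 3721$
$k = 3847$ ($k = 126 + 3721 = 3847$)
$252518 + \left(\left(-48997 - 124955\right) + k\right) = 252518 + \left(\left(-48997 - 124955\right) + 3847\right) = 252518 + \left(-173952 + 3847\right) = 252518 - 170105 = 82413$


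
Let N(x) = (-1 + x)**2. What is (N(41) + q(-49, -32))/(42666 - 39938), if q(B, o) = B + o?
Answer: 49/88 ≈ 0.55682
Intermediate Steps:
(N(41) + q(-49, -32))/(42666 - 39938) = ((-1 + 41)**2 + (-49 - 32))/(42666 - 39938) = (40**2 - 81)/2728 = (1600 - 81)*(1/2728) = 1519*(1/2728) = 49/88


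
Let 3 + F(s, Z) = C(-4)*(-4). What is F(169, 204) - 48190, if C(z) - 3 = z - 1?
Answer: -48185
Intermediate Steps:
C(z) = 2 + z (C(z) = 3 + (z - 1) = 3 + (-1 + z) = 2 + z)
F(s, Z) = 5 (F(s, Z) = -3 + (2 - 4)*(-4) = -3 - 2*(-4) = -3 + 8 = 5)
F(169, 204) - 48190 = 5 - 48190 = -48185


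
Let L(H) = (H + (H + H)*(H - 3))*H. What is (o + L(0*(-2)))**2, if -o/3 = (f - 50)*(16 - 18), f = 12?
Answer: 51984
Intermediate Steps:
L(H) = H*(H + 2*H*(-3 + H)) (L(H) = (H + (2*H)*(-3 + H))*H = (H + 2*H*(-3 + H))*H = H*(H + 2*H*(-3 + H)))
o = -228 (o = -3*(12 - 50)*(16 - 18) = -(-114)*(-2) = -3*76 = -228)
(o + L(0*(-2)))**2 = (-228 + (0*(-2))**2*(-5 + 2*(0*(-2))))**2 = (-228 + 0**2*(-5 + 2*0))**2 = (-228 + 0*(-5 + 0))**2 = (-228 + 0*(-5))**2 = (-228 + 0)**2 = (-228)**2 = 51984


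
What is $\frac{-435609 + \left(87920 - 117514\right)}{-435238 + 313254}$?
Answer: $\frac{465203}{121984} \approx 3.8136$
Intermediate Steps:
$\frac{-435609 + \left(87920 - 117514\right)}{-435238 + 313254} = \frac{-435609 + \left(87920 - 117514\right)}{-121984} = \left(-435609 - 29594\right) \left(- \frac{1}{121984}\right) = \left(-465203\right) \left(- \frac{1}{121984}\right) = \frac{465203}{121984}$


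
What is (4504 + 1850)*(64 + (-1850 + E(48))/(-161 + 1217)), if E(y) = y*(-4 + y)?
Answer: 35924457/88 ≈ 4.0823e+5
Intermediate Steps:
(4504 + 1850)*(64 + (-1850 + E(48))/(-161 + 1217)) = (4504 + 1850)*(64 + (-1850 + 48*(-4 + 48))/(-161 + 1217)) = 6354*(64 + (-1850 + 48*44)/1056) = 6354*(64 + (-1850 + 2112)*(1/1056)) = 6354*(64 + 262*(1/1056)) = 6354*(64 + 131/528) = 6354*(33923/528) = 35924457/88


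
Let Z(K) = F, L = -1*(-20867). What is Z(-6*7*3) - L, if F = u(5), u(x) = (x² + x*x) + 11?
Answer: -20806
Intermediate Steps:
L = 20867
u(x) = 11 + 2*x² (u(x) = (x² + x²) + 11 = 2*x² + 11 = 11 + 2*x²)
F = 61 (F = 11 + 2*5² = 11 + 2*25 = 11 + 50 = 61)
Z(K) = 61
Z(-6*7*3) - L = 61 - 1*20867 = 61 - 20867 = -20806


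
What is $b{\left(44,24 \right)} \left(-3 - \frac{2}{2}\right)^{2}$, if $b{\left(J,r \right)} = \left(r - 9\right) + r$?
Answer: $624$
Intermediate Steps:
$b{\left(J,r \right)} = -9 + 2 r$ ($b{\left(J,r \right)} = \left(-9 + r\right) + r = -9 + 2 r$)
$b{\left(44,24 \right)} \left(-3 - \frac{2}{2}\right)^{2} = \left(-9 + 2 \cdot 24\right) \left(-3 - \frac{2}{2}\right)^{2} = \left(-9 + 48\right) \left(-3 - 2 \cdot \frac{1}{2}\right)^{2} = 39 \left(-3 - 1\right)^{2} = 39 \left(-4\right)^{2} = 39 \cdot 16 = 624$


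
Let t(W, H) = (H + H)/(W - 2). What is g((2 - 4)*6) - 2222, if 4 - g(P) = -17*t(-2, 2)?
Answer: -2235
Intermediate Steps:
t(W, H) = 2*H/(-2 + W) (t(W, H) = (2*H)/(-2 + W) = 2*H/(-2 + W))
g(P) = -13 (g(P) = 4 - (-17)*2*2/(-2 - 2) = 4 - (-17)*2*2/(-4) = 4 - (-17)*2*2*(-¼) = 4 - (-17)*(-1) = 4 - 1*17 = 4 - 17 = -13)
g((2 - 4)*6) - 2222 = -13 - 2222 = -2235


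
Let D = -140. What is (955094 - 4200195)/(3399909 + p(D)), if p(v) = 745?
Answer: -3245101/3400654 ≈ -0.95426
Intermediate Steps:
(955094 - 4200195)/(3399909 + p(D)) = (955094 - 4200195)/(3399909 + 745) = -3245101/3400654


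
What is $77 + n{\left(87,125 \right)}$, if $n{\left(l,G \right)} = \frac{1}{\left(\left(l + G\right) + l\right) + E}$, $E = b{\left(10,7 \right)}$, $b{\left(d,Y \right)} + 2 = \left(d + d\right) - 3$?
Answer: $\frac{24179}{314} \approx 77.003$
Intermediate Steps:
$b{\left(d,Y \right)} = -5 + 2 d$ ($b{\left(d,Y \right)} = -2 + \left(\left(d + d\right) - 3\right) = -2 + \left(2 d - 3\right) = -2 + \left(-3 + 2 d\right) = -5 + 2 d$)
$E = 15$ ($E = -5 + 2 \cdot 10 = -5 + 20 = 15$)
$n{\left(l,G \right)} = \frac{1}{15 + G + 2 l}$ ($n{\left(l,G \right)} = \frac{1}{\left(\left(l + G\right) + l\right) + 15} = \frac{1}{\left(\left(G + l\right) + l\right) + 15} = \frac{1}{\left(G + 2 l\right) + 15} = \frac{1}{15 + G + 2 l}$)
$77 + n{\left(87,125 \right)} = 77 + \frac{1}{15 + 125 + 2 \cdot 87} = 77 + \frac{1}{15 + 125 + 174} = 77 + \frac{1}{314} = \frac{24179}{314}$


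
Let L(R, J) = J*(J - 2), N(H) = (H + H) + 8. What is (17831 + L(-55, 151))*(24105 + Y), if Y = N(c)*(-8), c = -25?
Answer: 985705530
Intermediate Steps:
N(H) = 8 + 2*H (N(H) = 2*H + 8 = 8 + 2*H)
L(R, J) = J*(-2 + J)
Y = 336 (Y = (8 + 2*(-25))*(-8) = (8 - 50)*(-8) = -42*(-8) = 336)
(17831 + L(-55, 151))*(24105 + Y) = (17831 + 151*(-2 + 151))*(24105 + 336) = (17831 + 151*149)*24441 = (17831 + 22499)*24441 = 40330*24441 = 985705530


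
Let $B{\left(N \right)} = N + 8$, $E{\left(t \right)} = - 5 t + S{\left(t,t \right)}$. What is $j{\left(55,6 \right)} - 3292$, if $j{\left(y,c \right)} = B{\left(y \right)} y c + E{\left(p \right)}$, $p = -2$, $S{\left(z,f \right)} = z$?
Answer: $17506$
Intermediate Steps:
$E{\left(t \right)} = - 4 t$ ($E{\left(t \right)} = - 5 t + t = - 4 t$)
$B{\left(N \right)} = 8 + N$
$j{\left(y,c \right)} = 8 + c y \left(8 + y\right)$ ($j{\left(y,c \right)} = \left(8 + y\right) y c - -8 = y \left(8 + y\right) c + 8 = c y \left(8 + y\right) + 8 = 8 + c y \left(8 + y\right)$)
$j{\left(55,6 \right)} - 3292 = \left(8 + 6 \cdot 55 \left(8 + 55\right)\right) - 3292 = \left(8 + 6 \cdot 55 \cdot 63\right) - 3292 = \left(8 + 20790\right) - 3292 = 20798 - 3292 = 17506$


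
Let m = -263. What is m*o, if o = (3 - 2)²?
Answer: -263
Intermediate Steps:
o = 1 (o = 1² = 1)
m*o = -263*1 = -263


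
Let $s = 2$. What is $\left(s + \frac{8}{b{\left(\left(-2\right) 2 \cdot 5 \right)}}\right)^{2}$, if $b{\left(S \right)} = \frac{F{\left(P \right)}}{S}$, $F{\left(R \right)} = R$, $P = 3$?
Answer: $\frac{23716}{9} \approx 2635.1$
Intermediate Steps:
$b{\left(S \right)} = \frac{3}{S}$
$\left(s + \frac{8}{b{\left(\left(-2\right) 2 \cdot 5 \right)}}\right)^{2} = \left(2 + \frac{8}{3 \frac{1}{\left(-2\right) 2 \cdot 5}}\right)^{2} = \left(2 + \frac{8}{3 \frac{1}{\left(-4\right) 5}}\right)^{2} = \left(2 + \frac{8}{3 \frac{1}{-20}}\right)^{2} = \left(2 + \frac{8}{3 \left(- \frac{1}{20}\right)}\right)^{2} = \left(2 + \frac{8}{- \frac{3}{20}}\right)^{2} = \left(2 + 8 \left(- \frac{20}{3}\right)\right)^{2} = \left(2 - \frac{160}{3}\right)^{2} = \left(- \frac{154}{3}\right)^{2} = \frac{23716}{9}$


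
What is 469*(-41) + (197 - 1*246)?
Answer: -19278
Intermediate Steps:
469*(-41) + (197 - 1*246) = -19229 + (197 - 246) = -19229 - 49 = -19278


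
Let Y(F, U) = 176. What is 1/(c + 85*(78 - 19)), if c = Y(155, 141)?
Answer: 1/5191 ≈ 0.00019264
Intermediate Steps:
c = 176
1/(c + 85*(78 - 19)) = 1/(176 + 85*(78 - 19)) = 1/(176 + 85*59) = 1/(176 + 5015) = 1/5191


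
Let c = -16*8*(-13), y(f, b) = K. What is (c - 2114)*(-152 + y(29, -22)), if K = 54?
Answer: 44100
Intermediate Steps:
y(f, b) = 54
c = 1664 (c = -128*(-13) = 1664)
(c - 2114)*(-152 + y(29, -22)) = (1664 - 2114)*(-152 + 54) = -450*(-98) = 44100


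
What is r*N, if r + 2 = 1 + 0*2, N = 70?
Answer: -70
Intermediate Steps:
r = -1 (r = -2 + (1 + 0*2) = -2 + (1 + 0) = -2 + 1 = -1)
r*N = -1*70 = -70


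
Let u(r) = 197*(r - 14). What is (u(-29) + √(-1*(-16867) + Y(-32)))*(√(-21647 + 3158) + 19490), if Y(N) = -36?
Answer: -(8471 - √16831)*(19490 + I*√18489) ≈ -1.6257e+8 - 1.1342e+6*I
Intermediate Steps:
u(r) = -2758 + 197*r (u(r) = 197*(-14 + r) = -2758 + 197*r)
(u(-29) + √(-1*(-16867) + Y(-32)))*(√(-21647 + 3158) + 19490) = ((-2758 + 197*(-29)) + √(-1*(-16867) - 36))*(√(-21647 + 3158) + 19490) = ((-2758 - 5713) + √(16867 - 36))*(√(-18489) + 19490) = (-8471 + √16831)*(I*√18489 + 19490) = (-8471 + √16831)*(19490 + I*√18489)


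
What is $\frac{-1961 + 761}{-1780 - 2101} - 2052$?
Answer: $- \frac{7962612}{3881} \approx -2051.7$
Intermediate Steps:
$\frac{-1961 + 761}{-1780 - 2101} - 2052 = - \frac{1200}{-3881} - 2052 = \left(-1200\right) \left(- \frac{1}{3881}\right) - 2052 = \frac{1200}{3881} - 2052 = - \frac{7962612}{3881}$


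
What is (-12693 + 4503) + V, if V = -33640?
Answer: -41830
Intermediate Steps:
(-12693 + 4503) + V = (-12693 + 4503) - 33640 = -8190 - 33640 = -41830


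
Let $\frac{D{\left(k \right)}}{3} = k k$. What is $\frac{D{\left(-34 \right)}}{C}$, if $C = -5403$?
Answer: $- \frac{1156}{1801} \approx -0.64187$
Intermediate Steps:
$D{\left(k \right)} = 3 k^{2}$ ($D{\left(k \right)} = 3 k k = 3 k^{2}$)
$\frac{D{\left(-34 \right)}}{C} = \frac{3 \left(-34\right)^{2}}{-5403} = 3 \cdot 1156 \left(- \frac{1}{5403}\right) = 3468 \left(- \frac{1}{5403}\right) = - \frac{1156}{1801}$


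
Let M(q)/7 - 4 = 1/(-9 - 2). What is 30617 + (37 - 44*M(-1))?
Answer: 29450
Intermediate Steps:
M(q) = 301/11 (M(q) = 28 + 7/(-9 - 2) = 28 + 7/(-11) = 28 + 7*(-1/11) = 28 - 7/11 = 301/11)
30617 + (37 - 44*M(-1)) = 30617 + (37 - 44*301/11) = 30617 + (37 - 1204) = 30617 - 1167 = 29450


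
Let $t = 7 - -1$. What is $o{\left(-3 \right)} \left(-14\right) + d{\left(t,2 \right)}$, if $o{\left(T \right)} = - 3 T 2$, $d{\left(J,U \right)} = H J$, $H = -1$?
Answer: $-260$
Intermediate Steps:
$t = 8$ ($t = 7 + 1 = 8$)
$d{\left(J,U \right)} = - J$
$o{\left(T \right)} = - 6 T$
$o{\left(-3 \right)} \left(-14\right) + d{\left(t,2 \right)} = \left(-6\right) \left(-3\right) \left(-14\right) - 8 = 18 \left(-14\right) - 8 = -252 - 8 = -260$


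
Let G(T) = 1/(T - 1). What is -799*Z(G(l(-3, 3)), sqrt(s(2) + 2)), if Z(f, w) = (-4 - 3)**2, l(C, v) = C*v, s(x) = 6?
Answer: -39151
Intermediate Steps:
G(T) = 1/(-1 + T)
Z(f, w) = 49 (Z(f, w) = (-7)**2 = 49)
-799*Z(G(l(-3, 3)), sqrt(s(2) + 2)) = -799*49 = -39151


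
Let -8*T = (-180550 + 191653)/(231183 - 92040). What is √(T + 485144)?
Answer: √16698245984306782/185524 ≈ 696.52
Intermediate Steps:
T = -3701/371048 (T = -(-180550 + 191653)/(8*(231183 - 92040)) = -11103/(8*139143) = -⅛*3701/46381 = -3701/371048 ≈ -0.0099744)
√(T + 485144) = √(-3701/371048 + 485144) = √(180011707211/371048) = √16698245984306782/185524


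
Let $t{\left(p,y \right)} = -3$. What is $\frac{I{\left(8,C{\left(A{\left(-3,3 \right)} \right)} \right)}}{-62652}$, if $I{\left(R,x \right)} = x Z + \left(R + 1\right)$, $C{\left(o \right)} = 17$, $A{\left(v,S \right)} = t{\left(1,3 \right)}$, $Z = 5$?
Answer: $- \frac{47}{31326} \approx -0.0015004$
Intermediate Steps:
$A{\left(v,S \right)} = -3$
$I{\left(R,x \right)} = 1 + R + 5 x$ ($I{\left(R,x \right)} = x 5 + \left(R + 1\right) = 5 x + \left(1 + R\right) = 1 + R + 5 x$)
$\frac{I{\left(8,C{\left(A{\left(-3,3 \right)} \right)} \right)}}{-62652} = \frac{1 + 8 + 5 \cdot 17}{-62652} = \left(1 + 8 + 85\right) \left(- \frac{1}{62652}\right) = 94 \left(- \frac{1}{62652}\right) = - \frac{47}{31326}$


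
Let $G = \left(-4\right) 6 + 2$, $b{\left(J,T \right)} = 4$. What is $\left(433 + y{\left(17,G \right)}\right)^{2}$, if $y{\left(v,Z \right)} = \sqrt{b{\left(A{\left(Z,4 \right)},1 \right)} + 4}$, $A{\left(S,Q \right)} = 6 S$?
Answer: $187497 + 1732 \sqrt{2} \approx 1.8995 \cdot 10^{5}$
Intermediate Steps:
$G = -22$ ($G = -24 + 2 = -22$)
$y{\left(v,Z \right)} = 2 \sqrt{2}$ ($y{\left(v,Z \right)} = \sqrt{4 + 4} = \sqrt{8} = 2 \sqrt{2}$)
$\left(433 + y{\left(17,G \right)}\right)^{2} = \left(433 + 2 \sqrt{2}\right)^{2}$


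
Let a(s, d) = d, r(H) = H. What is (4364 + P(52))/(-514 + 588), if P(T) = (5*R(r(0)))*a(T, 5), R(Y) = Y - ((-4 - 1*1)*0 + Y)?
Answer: 2182/37 ≈ 58.973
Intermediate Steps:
R(Y) = 0 (R(Y) = Y - ((-4 - 1)*0 + Y) = Y - (-5*0 + Y) = Y - (0 + Y) = Y - Y = 0)
P(T) = 0 (P(T) = (5*0)*5 = 0*5 = 0)
(4364 + P(52))/(-514 + 588) = (4364 + 0)/(-514 + 588) = 4364/74 = 4364*(1/74) = 2182/37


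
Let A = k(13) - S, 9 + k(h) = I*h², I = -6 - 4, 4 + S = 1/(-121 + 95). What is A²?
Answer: 1942076761/676 ≈ 2.8729e+6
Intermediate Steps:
S = -105/26 (S = -4 + 1/(-121 + 95) = -4 + 1/(-26) = -4 - 1/26 = -105/26 ≈ -4.0385)
I = -10
k(h) = -9 - 10*h²
A = -44069/26 (A = (-9 - 10*13²) - 1*(-105/26) = (-9 - 10*169) + 105/26 = (-9 - 1690) + 105/26 = -1699 + 105/26 = -44069/26 ≈ -1695.0)
A² = (-44069/26)² = 1942076761/676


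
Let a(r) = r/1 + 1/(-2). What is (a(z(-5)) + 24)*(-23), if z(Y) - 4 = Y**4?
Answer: -30015/2 ≈ -15008.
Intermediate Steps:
z(Y) = 4 + Y**4
a(r) = -1/2 + r (a(r) = r*1 + 1*(-1/2) = r - 1/2 = -1/2 + r)
(a(z(-5)) + 24)*(-23) = ((-1/2 + (4 + (-5)**4)) + 24)*(-23) = ((-1/2 + (4 + 625)) + 24)*(-23) = ((-1/2 + 629) + 24)*(-23) = (1257/2 + 24)*(-23) = (1305/2)*(-23) = -30015/2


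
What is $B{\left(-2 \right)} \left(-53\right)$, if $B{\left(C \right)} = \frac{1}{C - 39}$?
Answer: $\frac{53}{41} \approx 1.2927$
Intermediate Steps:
$B{\left(C \right)} = \frac{1}{-39 + C}$
$B{\left(-2 \right)} \left(-53\right) = \frac{1}{-39 - 2} \left(-53\right) = \frac{1}{-41} \left(-53\right) = \left(- \frac{1}{41}\right) \left(-53\right) = \frac{53}{41}$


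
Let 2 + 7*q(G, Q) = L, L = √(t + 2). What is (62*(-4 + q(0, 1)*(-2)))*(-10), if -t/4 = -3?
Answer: 14880/7 + 1240*√14/7 ≈ 2788.5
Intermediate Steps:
t = 12 (t = -4*(-3) = 12)
L = √14 (L = √(12 + 2) = √14 ≈ 3.7417)
q(G, Q) = -2/7 + √14/7
(62*(-4 + q(0, 1)*(-2)))*(-10) = (62*(-4 + (-2/7 + √14/7)*(-2)))*(-10) = (62*(-4 + (4/7 - 2*√14/7)))*(-10) = (62*(-24/7 - 2*√14/7))*(-10) = (-1488/7 - 124*√14/7)*(-10) = 14880/7 + 1240*√14/7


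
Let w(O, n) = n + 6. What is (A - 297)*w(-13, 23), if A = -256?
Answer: -16037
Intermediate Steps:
w(O, n) = 6 + n
(A - 297)*w(-13, 23) = (-256 - 297)*(6 + 23) = -553*29 = -16037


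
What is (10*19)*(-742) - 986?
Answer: -141966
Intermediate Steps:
(10*19)*(-742) - 986 = 190*(-742) - 986 = -140980 - 986 = -141966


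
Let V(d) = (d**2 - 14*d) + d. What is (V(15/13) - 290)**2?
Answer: 2633742400/28561 ≈ 92215.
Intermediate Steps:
V(d) = d**2 - 13*d
(V(15/13) - 290)**2 = ((15/13)*(-13 + 15/13) - 290)**2 = ((15*(1/13))*(-13 + 15*(1/13)) - 290)**2 = (15*(-13 + 15/13)/13 - 290)**2 = ((15/13)*(-154/13) - 290)**2 = (-2310/169 - 290)**2 = (-51320/169)**2 = 2633742400/28561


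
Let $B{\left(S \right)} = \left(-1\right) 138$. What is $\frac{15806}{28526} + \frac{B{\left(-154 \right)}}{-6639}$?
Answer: $\frac{18145437}{31564019} \approx 0.57488$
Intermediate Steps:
$B{\left(S \right)} = -138$
$\frac{15806}{28526} + \frac{B{\left(-154 \right)}}{-6639} = \frac{15806}{28526} - \frac{138}{-6639} = 15806 \cdot \frac{1}{28526} - - \frac{46}{2213} = \frac{7903}{14263} + \frac{46}{2213} = \frac{18145437}{31564019}$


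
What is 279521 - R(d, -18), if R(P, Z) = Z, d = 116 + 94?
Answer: 279539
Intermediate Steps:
d = 210
279521 - R(d, -18) = 279521 - 1*(-18) = 279521 + 18 = 279539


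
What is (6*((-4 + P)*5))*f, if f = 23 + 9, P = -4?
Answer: -7680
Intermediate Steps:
f = 32
(6*((-4 + P)*5))*f = (6*((-4 - 4)*5))*32 = (6*(-8*5))*32 = (6*(-40))*32 = -240*32 = -7680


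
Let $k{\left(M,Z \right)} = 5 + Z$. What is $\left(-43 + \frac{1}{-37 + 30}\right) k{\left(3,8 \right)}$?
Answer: $- \frac{3926}{7} \approx -560.86$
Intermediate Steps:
$\left(-43 + \frac{1}{-37 + 30}\right) k{\left(3,8 \right)} = \left(-43 + \frac{1}{-37 + 30}\right) \left(5 + 8\right) = \left(-43 + \frac{1}{-7}\right) 13 = \left(-43 - \frac{1}{7}\right) 13 = \left(- \frac{302}{7}\right) 13 = - \frac{3926}{7}$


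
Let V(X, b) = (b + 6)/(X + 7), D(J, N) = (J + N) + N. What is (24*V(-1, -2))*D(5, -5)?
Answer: -80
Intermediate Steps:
D(J, N) = J + 2*N
V(X, b) = (6 + b)/(7 + X)
(24*V(-1, -2))*D(5, -5) = (24*((6 - 2)/(7 - 1)))*(5 + 2*(-5)) = (24*(4/6))*(5 - 10) = (24*((⅙)*4))*(-5) = (24*(⅔))*(-5) = 16*(-5) = -80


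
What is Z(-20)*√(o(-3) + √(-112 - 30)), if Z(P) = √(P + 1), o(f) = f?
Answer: I*√19*√(-3 + I*√142) ≈ -12.051 + 9.3935*I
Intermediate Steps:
Z(P) = √(1 + P)
Z(-20)*√(o(-3) + √(-112 - 30)) = √(1 - 20)*√(-3 + √(-112 - 30)) = √(-19)*√(-3 + √(-142)) = (I*√19)*√(-3 + I*√142) = I*√19*√(-3 + I*√142)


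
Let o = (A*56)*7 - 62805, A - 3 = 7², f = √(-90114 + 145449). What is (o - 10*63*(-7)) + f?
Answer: -38011 + √55335 ≈ -37776.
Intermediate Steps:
f = √55335 ≈ 235.23
A = 52 (A = 3 + 7² = 3 + 49 = 52)
o = -42421 (o = (52*56)*7 - 62805 = 2912*7 - 62805 = 20384 - 62805 = -42421)
(o - 10*63*(-7)) + f = (-42421 - 10*63*(-7)) + √55335 = (-42421 - 630*(-7)) + √55335 = (-42421 + 4410) + √55335 = -38011 + √55335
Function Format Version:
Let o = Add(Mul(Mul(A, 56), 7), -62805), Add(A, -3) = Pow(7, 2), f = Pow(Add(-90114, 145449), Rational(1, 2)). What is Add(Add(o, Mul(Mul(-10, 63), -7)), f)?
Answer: Add(-38011, Pow(55335, Rational(1, 2))) ≈ -37776.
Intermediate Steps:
f = Pow(55335, Rational(1, 2)) ≈ 235.23
A = 52 (A = Add(3, Pow(7, 2)) = Add(3, 49) = 52)
o = -42421 (o = Add(Mul(Mul(52, 56), 7), -62805) = Add(Mul(2912, 7), -62805) = Add(20384, -62805) = -42421)
Add(Add(o, Mul(Mul(-10, 63), -7)), f) = Add(Add(-42421, Mul(Mul(-10, 63), -7)), Pow(55335, Rational(1, 2))) = Add(Add(-42421, Mul(-630, -7)), Pow(55335, Rational(1, 2))) = Add(Add(-42421, 4410), Pow(55335, Rational(1, 2))) = Add(-38011, Pow(55335, Rational(1, 2)))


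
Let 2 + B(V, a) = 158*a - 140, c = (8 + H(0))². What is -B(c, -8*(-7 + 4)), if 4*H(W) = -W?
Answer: -3650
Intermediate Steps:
H(W) = -W/4 (H(W) = (-W)/4 = -W/4)
c = 64 (c = (8 - ¼*0)² = (8 + 0)² = 8² = 64)
B(V, a) = -142 + 158*a (B(V, a) = -2 + (158*a - 140) = -2 + (-140 + 158*a) = -142 + 158*a)
-B(c, -8*(-7 + 4)) = -(-142 + 158*(-8*(-7 + 4))) = -(-142 + 158*(-8*(-3))) = -(-142 + 158*24) = -(-142 + 3792) = -1*3650 = -3650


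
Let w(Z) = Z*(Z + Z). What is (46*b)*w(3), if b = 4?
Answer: 3312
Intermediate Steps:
w(Z) = 2*Z**2 (w(Z) = Z*(2*Z) = 2*Z**2)
(46*b)*w(3) = (46*4)*(2*3**2) = 184*(2*9) = 184*18 = 3312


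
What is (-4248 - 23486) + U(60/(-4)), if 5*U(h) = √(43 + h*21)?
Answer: -27734 + 4*I*√17/5 ≈ -27734.0 + 3.2985*I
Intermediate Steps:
U(h) = √(43 + 21*h)/5 (U(h) = √(43 + h*21)/5 = √(43 + 21*h)/5)
(-4248 - 23486) + U(60/(-4)) = (-4248 - 23486) + √(43 + 21*(60/(-4)))/5 = -27734 + √(43 + 21*(60*(-¼)))/5 = -27734 + √(43 + 21*(-15))/5 = -27734 + √(43 - 315)/5 = -27734 + √(-272)/5 = -27734 + (4*I*√17)/5 = -27734 + 4*I*√17/5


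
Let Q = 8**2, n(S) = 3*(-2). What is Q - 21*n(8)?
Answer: 190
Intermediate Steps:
n(S) = -6
Q = 64
Q - 21*n(8) = 64 - 21*(-6) = 64 + 126 = 190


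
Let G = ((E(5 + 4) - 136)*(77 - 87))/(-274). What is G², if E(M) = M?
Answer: 403225/18769 ≈ 21.484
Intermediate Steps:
G = -635/137 (G = (((5 + 4) - 136)*(77 - 87))/(-274) = ((9 - 136)*(-10))*(-1/274) = -127*(-10)*(-1/274) = 1270*(-1/274) = -635/137 ≈ -4.6350)
G² = (-635/137)² = 403225/18769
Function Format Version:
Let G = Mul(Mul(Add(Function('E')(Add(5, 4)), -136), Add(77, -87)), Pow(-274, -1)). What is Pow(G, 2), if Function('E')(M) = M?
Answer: Rational(403225, 18769) ≈ 21.484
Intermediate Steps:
G = Rational(-635, 137) (G = Mul(Mul(Add(Add(5, 4), -136), Add(77, -87)), Pow(-274, -1)) = Mul(Mul(Add(9, -136), -10), Rational(-1, 274)) = Mul(Mul(-127, -10), Rational(-1, 274)) = Mul(1270, Rational(-1, 274)) = Rational(-635, 137) ≈ -4.6350)
Pow(G, 2) = Pow(Rational(-635, 137), 2) = Rational(403225, 18769)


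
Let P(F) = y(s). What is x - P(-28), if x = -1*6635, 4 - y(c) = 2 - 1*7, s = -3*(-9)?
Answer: -6644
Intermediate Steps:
s = 27
y(c) = 9 (y(c) = 4 - (2 - 1*7) = 4 - (2 - 7) = 4 - 1*(-5) = 4 + 5 = 9)
P(F) = 9
x = -6635
x - P(-28) = -6635 - 1*9 = -6635 - 9 = -6644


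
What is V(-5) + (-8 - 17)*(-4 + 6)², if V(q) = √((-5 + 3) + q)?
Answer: -100 + I*√7 ≈ -100.0 + 2.6458*I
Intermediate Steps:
V(q) = √(-2 + q)
V(-5) + (-8 - 17)*(-4 + 6)² = √(-2 - 5) + (-8 - 17)*(-4 + 6)² = √(-7) - 25*2² = I*√7 - 25*4 = I*√7 - 100 = -100 + I*√7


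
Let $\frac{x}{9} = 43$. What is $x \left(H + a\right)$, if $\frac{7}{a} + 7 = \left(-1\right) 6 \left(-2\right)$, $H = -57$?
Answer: $- \frac{107586}{5} \approx -21517.0$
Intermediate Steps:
$x = 387$ ($x = 9 \cdot 43 = 387$)
$a = \frac{7}{5}$ ($a = \frac{7}{-7 + \left(-1\right) 6 \left(-2\right)} = \frac{7}{-7 - -12} = \frac{7}{-7 + 12} = \frac{7}{5} \approx 1.4$)
$x \left(H + a\right) = 387 \left(-57 + \frac{7}{5}\right) = 387 \left(- \frac{278}{5}\right) = - \frac{107586}{5}$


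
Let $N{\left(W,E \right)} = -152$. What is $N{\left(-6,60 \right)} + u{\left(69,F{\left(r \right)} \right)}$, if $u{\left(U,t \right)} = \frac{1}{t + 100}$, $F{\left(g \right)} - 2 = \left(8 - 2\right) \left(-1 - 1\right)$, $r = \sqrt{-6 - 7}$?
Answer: $- \frac{13679}{90} \approx -151.99$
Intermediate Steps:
$r = i \sqrt{13}$ ($r = \sqrt{-13} = i \sqrt{13} \approx 3.6056 i$)
$F{\left(g \right)} = -10$ ($F{\left(g \right)} = 2 + \left(8 - 2\right) \left(-1 - 1\right) = 2 + 6 \left(-2\right) = 2 - 12 = -10$)
$u{\left(U,t \right)} = \frac{1}{100 + t}$
$N{\left(-6,60 \right)} + u{\left(69,F{\left(r \right)} \right)} = -152 + \frac{1}{100 - 10} = -152 + \frac{1}{90} = - \frac{13679}{90}$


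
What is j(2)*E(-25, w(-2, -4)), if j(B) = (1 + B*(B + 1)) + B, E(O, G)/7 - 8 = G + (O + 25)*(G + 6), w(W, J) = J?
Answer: 252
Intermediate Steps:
E(O, G) = 56 + 7*G + 7*(6 + G)*(25 + O) (E(O, G) = 56 + 7*(G + (O + 25)*(G + 6)) = 56 + 7*(G + (25 + O)*(6 + G)) = 56 + 7*(G + (6 + G)*(25 + O)) = 56 + (7*G + 7*(6 + G)*(25 + O)) = 56 + 7*G + 7*(6 + G)*(25 + O))
j(B) = 1 + B + B*(1 + B) (j(B) = (1 + B*(1 + B)) + B = 1 + B + B*(1 + B))
j(2)*E(-25, w(-2, -4)) = (1 + 2² + 2*2)*(1106 + 42*(-25) + 182*(-4) + 7*(-4)*(-25)) = (1 + 4 + 4)*(1106 - 1050 - 728 + 700) = 9*28 = 252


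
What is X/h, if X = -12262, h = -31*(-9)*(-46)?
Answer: 6131/6417 ≈ 0.95543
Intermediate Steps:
h = -12834 (h = 279*(-46) = -12834)
X/h = -12262/(-12834) = -12262*(-1/12834) = 6131/6417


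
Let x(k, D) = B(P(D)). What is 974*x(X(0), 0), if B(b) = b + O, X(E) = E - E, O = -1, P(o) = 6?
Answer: 4870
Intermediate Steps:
X(E) = 0
B(b) = -1 + b (B(b) = b - 1 = -1 + b)
x(k, D) = 5 (x(k, D) = -1 + 6 = 5)
974*x(X(0), 0) = 974*5 = 4870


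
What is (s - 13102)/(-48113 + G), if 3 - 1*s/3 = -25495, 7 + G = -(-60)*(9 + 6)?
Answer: -15848/11805 ≈ -1.3425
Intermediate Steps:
G = 893 (G = -7 - (-60)*(9 + 6) = -7 - (-60)*15 = -7 - 12*(-75) = -7 + 900 = 893)
s = 76494 (s = 9 - 3*(-25495) = 9 + 76485 = 76494)
(s - 13102)/(-48113 + G) = (76494 - 13102)/(-48113 + 893) = 63392/(-47220) = 63392*(-1/47220) = -15848/11805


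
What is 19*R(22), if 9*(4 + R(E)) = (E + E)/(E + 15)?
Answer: -24472/333 ≈ -73.490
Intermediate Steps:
R(E) = -4 + 2*E/(9*(15 + E)) (R(E) = -4 + ((E + E)/(E + 15))/9 = -4 + ((2*E)/(15 + E))/9 = -4 + (2*E/(15 + E))/9 = -4 + 2*E/(9*(15 + E)))
19*R(22) = 19*(2*(-270 - 17*22)/(9*(15 + 22))) = 19*((2/9)*(-270 - 374)/37) = 19*((2/9)*(1/37)*(-644)) = 19*(-1288/333) = -24472/333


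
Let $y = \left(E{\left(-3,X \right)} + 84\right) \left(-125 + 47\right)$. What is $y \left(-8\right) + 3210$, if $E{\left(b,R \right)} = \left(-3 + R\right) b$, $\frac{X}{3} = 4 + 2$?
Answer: $27546$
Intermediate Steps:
$X = 18$ ($X = 3 \left(4 + 2\right) = 3 \cdot 6 = 18$)
$E{\left(b,R \right)} = b \left(-3 + R\right)$
$y = -3042$ ($y = \left(- 3 \left(-3 + 18\right) + 84\right) \left(-125 + 47\right) = \left(\left(-3\right) 15 + 84\right) \left(-78\right) = \left(-45 + 84\right) \left(-78\right) = 39 \left(-78\right) = -3042$)
$y \left(-8\right) + 3210 = \left(-3042\right) \left(-8\right) + 3210 = 24336 + 3210 = 27546$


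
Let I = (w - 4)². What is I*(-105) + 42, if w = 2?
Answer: -378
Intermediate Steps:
I = 4 (I = (2 - 4)² = (-2)² = 4)
I*(-105) + 42 = 4*(-105) + 42 = -420 + 42 = -378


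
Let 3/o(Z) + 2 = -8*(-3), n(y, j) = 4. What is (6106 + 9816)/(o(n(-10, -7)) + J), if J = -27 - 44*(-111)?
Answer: 350284/106857 ≈ 3.2781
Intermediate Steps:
o(Z) = 3/22 (o(Z) = 3/(-2 - 8*(-3)) = 3/(-2 + 24) = 3/22)
J = 4857 (J = -27 + 4884 = 4857)
(6106 + 9816)/(o(n(-10, -7)) + J) = (6106 + 9816)/(3/22 + 4857) = 15922/(106857/22) = 15922*(22/106857) = 350284/106857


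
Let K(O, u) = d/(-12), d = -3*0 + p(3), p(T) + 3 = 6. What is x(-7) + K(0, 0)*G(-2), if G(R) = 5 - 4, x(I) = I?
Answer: -29/4 ≈ -7.2500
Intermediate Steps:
p(T) = 3 (p(T) = -3 + 6 = 3)
d = 3 (d = -3*0 + 3 = 0 + 3 = 3)
G(R) = 1
K(O, u) = -¼ (K(O, u) = 3/(-12) = 3*(-1/12) = -¼)
x(-7) + K(0, 0)*G(-2) = -7 - ¼*1 = -7 - ¼ = -29/4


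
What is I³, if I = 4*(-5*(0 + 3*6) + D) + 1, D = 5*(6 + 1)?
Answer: -10503459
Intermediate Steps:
D = 35 (D = 5*7 = 35)
I = -219 (I = 4*(-5*(0 + 3*6) + 35) + 1 = 4*(-5*(0 + 18) + 35) + 1 = 4*(-5*18 + 35) + 1 = 4*(-90 + 35) + 1 = 4*(-55) + 1 = -220 + 1 = -219)
I³ = (-219)³ = -10503459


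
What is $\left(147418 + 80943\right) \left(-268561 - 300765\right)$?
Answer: $-130011854686$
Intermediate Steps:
$\left(147418 + 80943\right) \left(-268561 - 300765\right) = 228361 \left(-569326\right) = -130011854686$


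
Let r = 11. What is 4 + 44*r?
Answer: 488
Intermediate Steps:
4 + 44*r = 4 + 44*11 = 4 + 484 = 488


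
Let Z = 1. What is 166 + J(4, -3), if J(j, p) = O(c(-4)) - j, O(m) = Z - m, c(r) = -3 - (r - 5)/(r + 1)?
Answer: 169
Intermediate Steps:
c(r) = -3 - (-5 + r)/(1 + r)
O(m) = 1 - m
J(j, p) = 7 - j (J(j, p) = (1 - 2*(1 - 2*(-4))/(1 - 4)) - j = (1 - 2*(1 + 8)/(-3)) - j = (1 - 2*(-1)*9/3) - j = (1 - 1*(-6)) - j = (1 + 6) - j = 7 - j)
166 + J(4, -3) = 166 + (7 - 1*4) = 166 + (7 - 4) = 166 + 3 = 169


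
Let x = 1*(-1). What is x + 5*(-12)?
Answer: -61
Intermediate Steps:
x = -1
x + 5*(-12) = -1 + 5*(-12) = -1 - 60 = -61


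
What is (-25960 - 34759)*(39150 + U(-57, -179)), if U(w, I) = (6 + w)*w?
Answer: -2553658983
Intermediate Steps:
U(w, I) = w*(6 + w)
(-25960 - 34759)*(39150 + U(-57, -179)) = (-25960 - 34759)*(39150 - 57*(6 - 57)) = -60719*(39150 - 57*(-51)) = -60719*(39150 + 2907) = -60719*42057 = -2553658983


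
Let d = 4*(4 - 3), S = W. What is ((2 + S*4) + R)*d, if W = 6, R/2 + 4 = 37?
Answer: 368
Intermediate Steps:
R = 66 (R = -8 + 2*37 = -8 + 74 = 66)
S = 6
d = 4 (d = 4*1 = 4)
((2 + S*4) + R)*d = ((2 + 6*4) + 66)*4 = ((2 + 24) + 66)*4 = (26 + 66)*4 = 92*4 = 368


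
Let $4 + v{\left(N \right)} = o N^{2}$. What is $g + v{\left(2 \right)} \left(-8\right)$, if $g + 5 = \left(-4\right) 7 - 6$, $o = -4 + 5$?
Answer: $-39$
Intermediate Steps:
$o = 1$
$v{\left(N \right)} = -4 + N^{2}$ ($v{\left(N \right)} = -4 + 1 N^{2} = -4 + N^{2}$)
$g = -39$ ($g = -5 - 34 = -39$)
$g + v{\left(2 \right)} \left(-8\right) = -39 + \left(-4 + 2^{2}\right) \left(-8\right) = -39 + \left(-4 + 4\right) \left(-8\right) = -39 + 0 \left(-8\right) = -39 + 0 = -39$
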